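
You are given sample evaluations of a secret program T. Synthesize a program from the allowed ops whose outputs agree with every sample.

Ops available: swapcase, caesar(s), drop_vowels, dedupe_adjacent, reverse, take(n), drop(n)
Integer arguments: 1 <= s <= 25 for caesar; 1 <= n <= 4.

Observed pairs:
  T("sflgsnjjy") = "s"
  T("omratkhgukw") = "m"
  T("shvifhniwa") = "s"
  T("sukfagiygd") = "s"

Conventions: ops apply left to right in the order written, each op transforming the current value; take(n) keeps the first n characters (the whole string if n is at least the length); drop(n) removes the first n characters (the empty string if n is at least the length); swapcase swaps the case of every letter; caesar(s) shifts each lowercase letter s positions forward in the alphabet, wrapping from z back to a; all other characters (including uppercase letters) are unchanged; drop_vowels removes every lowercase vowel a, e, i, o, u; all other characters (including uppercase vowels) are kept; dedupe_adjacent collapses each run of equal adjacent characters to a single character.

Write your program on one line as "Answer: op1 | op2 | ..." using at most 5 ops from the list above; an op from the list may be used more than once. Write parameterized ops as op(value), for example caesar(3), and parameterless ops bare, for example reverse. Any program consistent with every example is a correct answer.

drop_vowels | caesar(20) | drop_vowels | take(1) | caesar(6)

Check, running the answer program on each example:
  "sflgsnjjy" -> "sflgsnjjy" -> "mzfamhdds" -> "mzfmhdds" -> "m" -> "s"
  "omratkhgukw" -> "mrtkhgkw" -> "glnebaeq" -> "glnbq" -> "g" -> "m"
  "shvifhniwa" -> "shvfhnw" -> "mbpzbhq" -> "mbpzbhq" -> "m" -> "s"
  "sukfagiygd" -> "skfgygd" -> "mezasax" -> "mzsx" -> "m" -> "s"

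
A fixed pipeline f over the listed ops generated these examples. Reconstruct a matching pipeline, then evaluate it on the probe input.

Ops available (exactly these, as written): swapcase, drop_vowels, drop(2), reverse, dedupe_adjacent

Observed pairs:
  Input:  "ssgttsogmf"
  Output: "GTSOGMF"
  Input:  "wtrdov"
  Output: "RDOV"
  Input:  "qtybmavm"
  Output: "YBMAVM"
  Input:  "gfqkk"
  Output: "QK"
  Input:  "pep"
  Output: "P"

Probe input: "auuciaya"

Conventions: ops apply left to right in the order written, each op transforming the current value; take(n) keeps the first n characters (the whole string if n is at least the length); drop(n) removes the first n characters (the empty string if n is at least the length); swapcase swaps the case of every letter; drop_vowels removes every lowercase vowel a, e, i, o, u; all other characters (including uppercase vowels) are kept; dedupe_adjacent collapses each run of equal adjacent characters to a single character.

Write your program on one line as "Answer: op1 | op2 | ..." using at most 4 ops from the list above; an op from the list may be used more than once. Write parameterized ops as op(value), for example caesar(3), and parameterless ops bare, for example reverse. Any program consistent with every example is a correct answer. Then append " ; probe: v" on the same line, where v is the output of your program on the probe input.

swapcase | drop(2) | dedupe_adjacent ; probe: "UCIAYA"

Check, running the answer program on each example:
  "ssgttsogmf" -> "SSGTTSOGMF" -> "GTTSOGMF" -> "GTSOGMF"
  "wtrdov" -> "WTRDOV" -> "RDOV" -> "RDOV"
  "qtybmavm" -> "QTYBMAVM" -> "YBMAVM" -> "YBMAVM"
  "gfqkk" -> "GFQKK" -> "QKK" -> "QK"
  "pep" -> "PEP" -> "P" -> "P"
  probe: "auuciaya" -> "AUUCIAYA" -> "UCIAYA" -> "UCIAYA"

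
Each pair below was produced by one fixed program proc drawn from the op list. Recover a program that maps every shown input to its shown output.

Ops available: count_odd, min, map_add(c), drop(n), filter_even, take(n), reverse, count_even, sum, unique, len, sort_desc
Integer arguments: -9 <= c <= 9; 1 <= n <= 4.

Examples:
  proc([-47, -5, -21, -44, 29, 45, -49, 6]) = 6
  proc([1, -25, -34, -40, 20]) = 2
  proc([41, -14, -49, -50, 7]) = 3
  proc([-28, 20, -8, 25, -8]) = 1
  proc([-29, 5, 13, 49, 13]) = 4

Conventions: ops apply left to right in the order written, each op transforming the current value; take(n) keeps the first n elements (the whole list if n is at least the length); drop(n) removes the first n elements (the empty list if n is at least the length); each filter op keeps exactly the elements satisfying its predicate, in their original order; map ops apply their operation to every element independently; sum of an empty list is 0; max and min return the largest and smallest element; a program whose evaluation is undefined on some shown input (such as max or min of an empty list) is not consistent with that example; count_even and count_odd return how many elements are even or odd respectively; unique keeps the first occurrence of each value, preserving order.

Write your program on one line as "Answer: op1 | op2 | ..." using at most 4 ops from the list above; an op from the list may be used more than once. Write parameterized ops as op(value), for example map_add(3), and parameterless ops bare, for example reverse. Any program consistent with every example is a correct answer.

unique | reverse | count_odd

Check, running the answer program on each example:
  [-47, -5, -21, -44, 29, 45, -49, 6] -> [-47, -5, -21, -44, 29, 45, -49, 6] -> [6, -49, 45, 29, -44, -21, -5, -47] -> 6
  [1, -25, -34, -40, 20] -> [1, -25, -34, -40, 20] -> [20, -40, -34, -25, 1] -> 2
  [41, -14, -49, -50, 7] -> [41, -14, -49, -50, 7] -> [7, -50, -49, -14, 41] -> 3
  [-28, 20, -8, 25, -8] -> [-28, 20, -8, 25] -> [25, -8, 20, -28] -> 1
  [-29, 5, 13, 49, 13] -> [-29, 5, 13, 49] -> [49, 13, 5, -29] -> 4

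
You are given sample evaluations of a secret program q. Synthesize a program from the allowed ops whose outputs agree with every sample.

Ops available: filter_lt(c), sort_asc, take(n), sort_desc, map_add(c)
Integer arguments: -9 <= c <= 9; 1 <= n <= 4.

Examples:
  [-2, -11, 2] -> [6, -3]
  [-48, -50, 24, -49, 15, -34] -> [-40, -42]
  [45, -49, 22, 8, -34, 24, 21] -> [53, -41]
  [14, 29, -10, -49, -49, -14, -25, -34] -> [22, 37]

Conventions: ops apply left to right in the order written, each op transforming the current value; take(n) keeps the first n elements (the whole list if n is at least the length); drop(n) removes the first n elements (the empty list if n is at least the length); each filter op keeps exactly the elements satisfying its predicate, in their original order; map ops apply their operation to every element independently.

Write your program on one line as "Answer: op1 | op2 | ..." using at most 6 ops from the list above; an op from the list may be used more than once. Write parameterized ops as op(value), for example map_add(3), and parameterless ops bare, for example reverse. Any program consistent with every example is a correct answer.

take(2) | map_add(3) | map_add(8) | map_add(4) | map_add(-7)

Check, running the answer program on each example:
  [-2, -11, 2] -> [-2, -11] -> [1, -8] -> [9, 0] -> [13, 4] -> [6, -3]
  [-48, -50, 24, -49, 15, -34] -> [-48, -50] -> [-45, -47] -> [-37, -39] -> [-33, -35] -> [-40, -42]
  [45, -49, 22, 8, -34, 24, 21] -> [45, -49] -> [48, -46] -> [56, -38] -> [60, -34] -> [53, -41]
  [14, 29, -10, -49, -49, -14, -25, -34] -> [14, 29] -> [17, 32] -> [25, 40] -> [29, 44] -> [22, 37]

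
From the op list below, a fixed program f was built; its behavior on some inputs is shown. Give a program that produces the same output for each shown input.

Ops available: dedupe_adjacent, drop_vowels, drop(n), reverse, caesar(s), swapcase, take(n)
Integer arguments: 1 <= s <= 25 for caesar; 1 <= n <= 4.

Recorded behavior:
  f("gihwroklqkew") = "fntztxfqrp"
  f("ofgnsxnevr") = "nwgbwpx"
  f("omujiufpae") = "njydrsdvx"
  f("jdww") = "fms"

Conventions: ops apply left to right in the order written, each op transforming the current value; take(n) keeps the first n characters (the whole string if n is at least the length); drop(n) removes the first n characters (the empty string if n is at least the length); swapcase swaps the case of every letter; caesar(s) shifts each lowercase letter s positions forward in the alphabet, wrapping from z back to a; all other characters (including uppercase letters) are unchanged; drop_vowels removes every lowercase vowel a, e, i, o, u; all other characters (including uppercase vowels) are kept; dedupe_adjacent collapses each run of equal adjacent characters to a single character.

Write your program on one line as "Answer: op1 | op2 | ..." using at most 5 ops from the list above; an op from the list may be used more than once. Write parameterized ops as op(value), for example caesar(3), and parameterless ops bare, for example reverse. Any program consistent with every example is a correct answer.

dedupe_adjacent | caesar(9) | reverse | drop_vowels

Check, running the answer program on each example:
  "gihwroklqkew" -> "gihwroklqkew" -> "prqfaxtuztnf" -> "fntzutxafqrp" -> "fntztxfqrp"
  "ofgnsxnevr" -> "ofgnsxnevr" -> "xopwbgwnea" -> "aenwgbwpox" -> "nwgbwpx"
  "omujiufpae" -> "omujiufpae" -> "xvdsrdoyjn" -> "njyodrsdvx" -> "njydrsdvx"
  "jdww" -> "jdw" -> "smf" -> "fms" -> "fms"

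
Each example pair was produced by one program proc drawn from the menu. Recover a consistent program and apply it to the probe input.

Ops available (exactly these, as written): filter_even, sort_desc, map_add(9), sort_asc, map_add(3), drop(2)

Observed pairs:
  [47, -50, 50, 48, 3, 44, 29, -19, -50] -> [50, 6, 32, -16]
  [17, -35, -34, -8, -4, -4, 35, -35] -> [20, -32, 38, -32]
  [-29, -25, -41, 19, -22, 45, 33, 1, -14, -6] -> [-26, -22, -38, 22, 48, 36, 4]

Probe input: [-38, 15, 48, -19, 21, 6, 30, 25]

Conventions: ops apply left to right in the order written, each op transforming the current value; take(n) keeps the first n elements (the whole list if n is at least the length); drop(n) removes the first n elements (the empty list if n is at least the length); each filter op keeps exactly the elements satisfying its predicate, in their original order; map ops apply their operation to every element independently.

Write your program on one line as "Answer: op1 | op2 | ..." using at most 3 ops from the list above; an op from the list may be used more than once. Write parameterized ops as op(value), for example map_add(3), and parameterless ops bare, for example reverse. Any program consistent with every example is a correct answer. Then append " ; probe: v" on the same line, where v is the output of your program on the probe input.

map_add(3) | filter_even ; probe: [18, -16, 24, 28]

Check, running the answer program on each example:
  [47, -50, 50, 48, 3, 44, 29, -19, -50] -> [50, -47, 53, 51, 6, 47, 32, -16, -47] -> [50, 6, 32, -16]
  [17, -35, -34, -8, -4, -4, 35, -35] -> [20, -32, -31, -5, -1, -1, 38, -32] -> [20, -32, 38, -32]
  [-29, -25, -41, 19, -22, 45, 33, 1, -14, -6] -> [-26, -22, -38, 22, -19, 48, 36, 4, -11, -3] -> [-26, -22, -38, 22, 48, 36, 4]
  probe: [-38, 15, 48, -19, 21, 6, 30, 25] -> [-35, 18, 51, -16, 24, 9, 33, 28] -> [18, -16, 24, 28]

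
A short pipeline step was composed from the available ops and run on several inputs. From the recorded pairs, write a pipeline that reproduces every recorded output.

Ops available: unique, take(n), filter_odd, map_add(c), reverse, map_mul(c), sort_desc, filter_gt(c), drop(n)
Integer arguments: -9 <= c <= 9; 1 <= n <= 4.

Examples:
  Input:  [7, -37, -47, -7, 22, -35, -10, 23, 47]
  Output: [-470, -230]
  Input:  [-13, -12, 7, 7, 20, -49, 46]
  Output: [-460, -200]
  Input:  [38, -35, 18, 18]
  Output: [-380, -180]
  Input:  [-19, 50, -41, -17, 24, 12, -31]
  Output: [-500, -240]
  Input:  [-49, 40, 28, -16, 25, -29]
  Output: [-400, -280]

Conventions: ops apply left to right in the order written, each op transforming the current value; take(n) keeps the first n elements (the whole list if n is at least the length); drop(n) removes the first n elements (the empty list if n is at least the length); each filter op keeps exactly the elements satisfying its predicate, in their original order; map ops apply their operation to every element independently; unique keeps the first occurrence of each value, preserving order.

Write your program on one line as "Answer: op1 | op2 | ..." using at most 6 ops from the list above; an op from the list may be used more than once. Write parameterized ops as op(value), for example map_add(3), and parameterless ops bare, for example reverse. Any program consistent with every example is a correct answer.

unique | map_mul(5) | sort_desc | filter_gt(7) | take(2) | map_mul(-2)

Check, running the answer program on each example:
  [7, -37, -47, -7, 22, -35, -10, 23, 47] -> [7, -37, -47, -7, 22, -35, -10, 23, 47] -> [35, -185, -235, -35, 110, -175, -50, 115, 235] -> [235, 115, 110, 35, -35, -50, -175, -185, -235] -> [235, 115, 110, 35] -> [235, 115] -> [-470, -230]
  [-13, -12, 7, 7, 20, -49, 46] -> [-13, -12, 7, 20, -49, 46] -> [-65, -60, 35, 100, -245, 230] -> [230, 100, 35, -60, -65, -245] -> [230, 100, 35] -> [230, 100] -> [-460, -200]
  [38, -35, 18, 18] -> [38, -35, 18] -> [190, -175, 90] -> [190, 90, -175] -> [190, 90] -> [190, 90] -> [-380, -180]
  [-19, 50, -41, -17, 24, 12, -31] -> [-19, 50, -41, -17, 24, 12, -31] -> [-95, 250, -205, -85, 120, 60, -155] -> [250, 120, 60, -85, -95, -155, -205] -> [250, 120, 60] -> [250, 120] -> [-500, -240]
  [-49, 40, 28, -16, 25, -29] -> [-49, 40, 28, -16, 25, -29] -> [-245, 200, 140, -80, 125, -145] -> [200, 140, 125, -80, -145, -245] -> [200, 140, 125] -> [200, 140] -> [-400, -280]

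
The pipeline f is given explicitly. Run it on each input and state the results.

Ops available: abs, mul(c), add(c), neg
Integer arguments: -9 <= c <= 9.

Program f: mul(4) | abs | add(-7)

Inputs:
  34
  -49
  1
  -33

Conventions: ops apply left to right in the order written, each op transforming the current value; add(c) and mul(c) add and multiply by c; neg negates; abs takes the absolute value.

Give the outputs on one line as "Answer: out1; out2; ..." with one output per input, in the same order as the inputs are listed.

Execution, op by op:
  34 -> 136 -> 136 -> 129
  -49 -> -196 -> 196 -> 189
  1 -> 4 -> 4 -> -3
  -33 -> -132 -> 132 -> 125

129; 189; -3; 125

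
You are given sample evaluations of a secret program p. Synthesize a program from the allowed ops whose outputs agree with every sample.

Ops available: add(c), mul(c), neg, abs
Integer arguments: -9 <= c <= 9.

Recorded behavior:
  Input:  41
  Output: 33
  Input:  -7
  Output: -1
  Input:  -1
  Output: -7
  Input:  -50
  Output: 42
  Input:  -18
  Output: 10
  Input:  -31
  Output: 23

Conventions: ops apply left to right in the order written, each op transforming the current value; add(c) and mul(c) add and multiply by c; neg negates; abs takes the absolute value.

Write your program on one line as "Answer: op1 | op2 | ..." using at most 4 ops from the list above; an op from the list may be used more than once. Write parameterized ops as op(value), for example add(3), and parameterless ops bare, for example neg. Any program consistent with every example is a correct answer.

neg | abs | add(-8)

Check, running the answer program on each example:
  41 -> -41 -> 41 -> 33
  -7 -> 7 -> 7 -> -1
  -1 -> 1 -> 1 -> -7
  -50 -> 50 -> 50 -> 42
  -18 -> 18 -> 18 -> 10
  -31 -> 31 -> 31 -> 23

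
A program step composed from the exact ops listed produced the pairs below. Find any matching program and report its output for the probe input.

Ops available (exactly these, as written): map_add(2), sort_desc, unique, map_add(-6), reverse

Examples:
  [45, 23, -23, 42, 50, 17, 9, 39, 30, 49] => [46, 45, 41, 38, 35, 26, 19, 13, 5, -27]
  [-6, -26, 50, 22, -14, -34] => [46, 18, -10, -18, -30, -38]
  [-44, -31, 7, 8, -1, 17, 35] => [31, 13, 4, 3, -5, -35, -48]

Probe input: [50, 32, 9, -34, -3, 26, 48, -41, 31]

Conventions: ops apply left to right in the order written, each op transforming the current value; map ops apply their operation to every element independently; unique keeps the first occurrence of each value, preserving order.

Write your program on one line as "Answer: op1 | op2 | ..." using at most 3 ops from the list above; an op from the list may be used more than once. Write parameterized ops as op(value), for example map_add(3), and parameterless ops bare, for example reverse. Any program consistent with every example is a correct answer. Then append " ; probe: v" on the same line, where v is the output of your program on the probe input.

map_add(-6) | sort_desc | map_add(2) ; probe: [46, 44, 28, 27, 22, 5, -7, -38, -45]

Check, running the answer program on each example:
  [45, 23, -23, 42, 50, 17, 9, 39, 30, 49] -> [39, 17, -29, 36, 44, 11, 3, 33, 24, 43] -> [44, 43, 39, 36, 33, 24, 17, 11, 3, -29] -> [46, 45, 41, 38, 35, 26, 19, 13, 5, -27]
  [-6, -26, 50, 22, -14, -34] -> [-12, -32, 44, 16, -20, -40] -> [44, 16, -12, -20, -32, -40] -> [46, 18, -10, -18, -30, -38]
  [-44, -31, 7, 8, -1, 17, 35] -> [-50, -37, 1, 2, -7, 11, 29] -> [29, 11, 2, 1, -7, -37, -50] -> [31, 13, 4, 3, -5, -35, -48]
  probe: [50, 32, 9, -34, -3, 26, 48, -41, 31] -> [44, 26, 3, -40, -9, 20, 42, -47, 25] -> [44, 42, 26, 25, 20, 3, -9, -40, -47] -> [46, 44, 28, 27, 22, 5, -7, -38, -45]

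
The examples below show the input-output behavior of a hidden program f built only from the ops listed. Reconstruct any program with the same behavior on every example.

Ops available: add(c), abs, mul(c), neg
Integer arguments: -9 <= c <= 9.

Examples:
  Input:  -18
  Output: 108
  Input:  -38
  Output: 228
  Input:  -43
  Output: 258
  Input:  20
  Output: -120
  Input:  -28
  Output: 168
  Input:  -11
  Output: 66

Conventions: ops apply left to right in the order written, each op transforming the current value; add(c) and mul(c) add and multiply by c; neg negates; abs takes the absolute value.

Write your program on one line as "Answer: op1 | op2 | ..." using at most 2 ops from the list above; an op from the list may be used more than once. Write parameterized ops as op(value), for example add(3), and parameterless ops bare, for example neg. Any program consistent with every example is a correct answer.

mul(6) | neg

Check, running the answer program on each example:
  -18 -> -108 -> 108
  -38 -> -228 -> 228
  -43 -> -258 -> 258
  20 -> 120 -> -120
  -28 -> -168 -> 168
  -11 -> -66 -> 66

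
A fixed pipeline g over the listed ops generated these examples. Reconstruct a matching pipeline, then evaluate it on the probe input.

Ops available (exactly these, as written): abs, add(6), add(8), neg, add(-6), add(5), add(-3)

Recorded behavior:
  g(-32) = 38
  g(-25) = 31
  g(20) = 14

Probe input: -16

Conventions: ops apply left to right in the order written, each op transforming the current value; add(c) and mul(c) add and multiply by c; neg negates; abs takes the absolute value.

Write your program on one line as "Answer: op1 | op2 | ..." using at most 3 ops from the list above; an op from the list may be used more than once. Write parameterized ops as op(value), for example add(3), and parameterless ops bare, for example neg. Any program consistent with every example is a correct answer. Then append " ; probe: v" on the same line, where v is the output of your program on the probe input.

neg | add(6) | abs ; probe: 22

Check, running the answer program on each example:
  -32 -> 32 -> 38 -> 38
  -25 -> 25 -> 31 -> 31
  20 -> -20 -> -14 -> 14
  probe: -16 -> 16 -> 22 -> 22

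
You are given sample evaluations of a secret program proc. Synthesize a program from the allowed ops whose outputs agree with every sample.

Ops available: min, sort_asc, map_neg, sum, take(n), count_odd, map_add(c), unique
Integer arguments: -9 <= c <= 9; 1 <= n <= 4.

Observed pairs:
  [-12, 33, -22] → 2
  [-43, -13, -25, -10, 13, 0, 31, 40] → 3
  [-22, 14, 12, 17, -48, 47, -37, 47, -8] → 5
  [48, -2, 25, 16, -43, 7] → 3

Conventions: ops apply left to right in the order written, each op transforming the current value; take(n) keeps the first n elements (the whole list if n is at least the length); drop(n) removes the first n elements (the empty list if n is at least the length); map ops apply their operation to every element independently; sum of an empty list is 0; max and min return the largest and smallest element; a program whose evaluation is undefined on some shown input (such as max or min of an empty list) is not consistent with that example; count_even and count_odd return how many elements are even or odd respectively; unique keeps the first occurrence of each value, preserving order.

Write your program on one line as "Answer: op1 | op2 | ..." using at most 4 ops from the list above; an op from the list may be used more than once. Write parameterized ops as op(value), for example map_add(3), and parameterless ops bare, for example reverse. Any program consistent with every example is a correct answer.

map_neg | map_add(-9) | count_odd

Check, running the answer program on each example:
  [-12, 33, -22] -> [12, -33, 22] -> [3, -42, 13] -> 2
  [-43, -13, -25, -10, 13, 0, 31, 40] -> [43, 13, 25, 10, -13, 0, -31, -40] -> [34, 4, 16, 1, -22, -9, -40, -49] -> 3
  [-22, 14, 12, 17, -48, 47, -37, 47, -8] -> [22, -14, -12, -17, 48, -47, 37, -47, 8] -> [13, -23, -21, -26, 39, -56, 28, -56, -1] -> 5
  [48, -2, 25, 16, -43, 7] -> [-48, 2, -25, -16, 43, -7] -> [-57, -7, -34, -25, 34, -16] -> 3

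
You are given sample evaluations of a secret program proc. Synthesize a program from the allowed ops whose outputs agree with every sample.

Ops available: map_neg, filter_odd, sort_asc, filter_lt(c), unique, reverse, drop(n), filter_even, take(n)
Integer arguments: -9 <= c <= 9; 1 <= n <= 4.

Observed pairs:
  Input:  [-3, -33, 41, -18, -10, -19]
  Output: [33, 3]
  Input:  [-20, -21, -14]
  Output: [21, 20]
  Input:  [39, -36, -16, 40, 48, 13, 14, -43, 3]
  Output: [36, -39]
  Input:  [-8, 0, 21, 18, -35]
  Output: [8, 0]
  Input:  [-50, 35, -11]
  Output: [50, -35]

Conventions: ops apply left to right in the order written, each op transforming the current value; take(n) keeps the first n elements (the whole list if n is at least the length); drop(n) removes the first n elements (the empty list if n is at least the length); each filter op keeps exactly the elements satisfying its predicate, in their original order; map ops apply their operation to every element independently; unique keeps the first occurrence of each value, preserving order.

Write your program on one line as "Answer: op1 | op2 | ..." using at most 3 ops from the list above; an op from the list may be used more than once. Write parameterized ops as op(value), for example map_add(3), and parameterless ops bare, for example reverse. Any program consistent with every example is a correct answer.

take(2) | sort_asc | map_neg

Check, running the answer program on each example:
  [-3, -33, 41, -18, -10, -19] -> [-3, -33] -> [-33, -3] -> [33, 3]
  [-20, -21, -14] -> [-20, -21] -> [-21, -20] -> [21, 20]
  [39, -36, -16, 40, 48, 13, 14, -43, 3] -> [39, -36] -> [-36, 39] -> [36, -39]
  [-8, 0, 21, 18, -35] -> [-8, 0] -> [-8, 0] -> [8, 0]
  [-50, 35, -11] -> [-50, 35] -> [-50, 35] -> [50, -35]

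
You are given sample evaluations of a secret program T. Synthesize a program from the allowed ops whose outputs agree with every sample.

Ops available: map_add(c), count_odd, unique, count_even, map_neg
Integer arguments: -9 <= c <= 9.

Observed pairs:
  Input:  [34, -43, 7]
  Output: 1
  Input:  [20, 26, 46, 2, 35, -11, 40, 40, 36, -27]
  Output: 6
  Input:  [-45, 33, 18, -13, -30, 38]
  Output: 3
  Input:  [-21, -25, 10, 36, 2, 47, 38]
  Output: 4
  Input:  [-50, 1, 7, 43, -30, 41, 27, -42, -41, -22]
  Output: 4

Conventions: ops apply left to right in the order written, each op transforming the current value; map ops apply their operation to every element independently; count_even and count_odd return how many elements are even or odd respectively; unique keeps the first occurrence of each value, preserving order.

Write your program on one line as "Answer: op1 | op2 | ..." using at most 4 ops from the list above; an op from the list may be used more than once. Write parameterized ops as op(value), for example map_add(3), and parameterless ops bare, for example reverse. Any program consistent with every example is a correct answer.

map_add(-1) | unique | count_odd

Check, running the answer program on each example:
  [34, -43, 7] -> [33, -44, 6] -> [33, -44, 6] -> 1
  [20, 26, 46, 2, 35, -11, 40, 40, 36, -27] -> [19, 25, 45, 1, 34, -12, 39, 39, 35, -28] -> [19, 25, 45, 1, 34, -12, 39, 35, -28] -> 6
  [-45, 33, 18, -13, -30, 38] -> [-46, 32, 17, -14, -31, 37] -> [-46, 32, 17, -14, -31, 37] -> 3
  [-21, -25, 10, 36, 2, 47, 38] -> [-22, -26, 9, 35, 1, 46, 37] -> [-22, -26, 9, 35, 1, 46, 37] -> 4
  [-50, 1, 7, 43, -30, 41, 27, -42, -41, -22] -> [-51, 0, 6, 42, -31, 40, 26, -43, -42, -23] -> [-51, 0, 6, 42, -31, 40, 26, -43, -42, -23] -> 4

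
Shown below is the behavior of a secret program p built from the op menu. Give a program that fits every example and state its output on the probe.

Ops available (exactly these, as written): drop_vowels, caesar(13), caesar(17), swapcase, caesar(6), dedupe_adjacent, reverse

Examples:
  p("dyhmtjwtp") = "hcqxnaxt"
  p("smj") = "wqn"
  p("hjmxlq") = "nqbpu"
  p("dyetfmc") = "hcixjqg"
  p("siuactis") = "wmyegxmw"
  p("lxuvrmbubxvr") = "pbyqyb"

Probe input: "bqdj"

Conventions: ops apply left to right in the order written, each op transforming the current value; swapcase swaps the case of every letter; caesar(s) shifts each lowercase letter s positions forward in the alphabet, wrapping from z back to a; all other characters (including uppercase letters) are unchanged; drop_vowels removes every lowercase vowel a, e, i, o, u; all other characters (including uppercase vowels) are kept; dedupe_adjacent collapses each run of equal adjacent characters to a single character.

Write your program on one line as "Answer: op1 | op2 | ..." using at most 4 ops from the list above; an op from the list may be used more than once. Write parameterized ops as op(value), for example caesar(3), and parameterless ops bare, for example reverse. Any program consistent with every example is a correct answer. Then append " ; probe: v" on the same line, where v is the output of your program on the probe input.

caesar(13) | drop_vowels | caesar(17) ; probe: "uhn"

Check, running the answer program on each example:
  "dyhmtjwtp" -> "qluzgwjgc" -> "qlzgwjgc" -> "hcqxnaxt"
  "smj" -> "fzw" -> "fzw" -> "wqn"
  "hjmxlq" -> "uwzkyd" -> "wzkyd" -> "nqbpu"
  "dyetfmc" -> "qlrgszp" -> "qlrgszp" -> "hcixjqg"
  "siuactis" -> "fvhnpgvf" -> "fvhnpgvf" -> "wmyegxmw"
  "lxuvrmbubxvr" -> "ykhiezohokie" -> "ykhzhk" -> "pbyqyb"
  probe: "bqdj" -> "odqw" -> "dqw" -> "uhn"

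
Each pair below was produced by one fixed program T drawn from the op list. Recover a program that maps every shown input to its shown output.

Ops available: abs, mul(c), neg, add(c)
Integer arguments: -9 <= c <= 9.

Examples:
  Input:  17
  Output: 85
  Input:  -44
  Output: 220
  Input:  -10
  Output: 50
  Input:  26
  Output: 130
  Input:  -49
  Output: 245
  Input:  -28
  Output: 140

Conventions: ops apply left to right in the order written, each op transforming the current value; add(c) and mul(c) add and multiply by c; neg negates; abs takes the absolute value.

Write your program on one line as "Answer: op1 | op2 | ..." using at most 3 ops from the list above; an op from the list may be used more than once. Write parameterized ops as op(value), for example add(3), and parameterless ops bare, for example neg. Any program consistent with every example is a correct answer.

mul(5) | abs

Check, running the answer program on each example:
  17 -> 85 -> 85
  -44 -> -220 -> 220
  -10 -> -50 -> 50
  26 -> 130 -> 130
  -49 -> -245 -> 245
  -28 -> -140 -> 140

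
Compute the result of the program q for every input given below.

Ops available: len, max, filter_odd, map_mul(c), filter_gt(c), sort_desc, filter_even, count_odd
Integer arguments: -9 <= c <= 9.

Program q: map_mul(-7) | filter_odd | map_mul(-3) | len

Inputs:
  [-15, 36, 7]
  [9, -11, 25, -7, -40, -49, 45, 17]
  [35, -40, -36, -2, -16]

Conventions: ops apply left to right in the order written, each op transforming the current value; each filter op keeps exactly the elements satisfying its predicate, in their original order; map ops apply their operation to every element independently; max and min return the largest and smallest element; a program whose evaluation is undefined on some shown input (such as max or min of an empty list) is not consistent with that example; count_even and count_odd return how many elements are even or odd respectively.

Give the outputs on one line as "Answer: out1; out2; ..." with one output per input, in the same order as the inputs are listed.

2; 7; 1

Execution, op by op:
  [-15, 36, 7] -> [105, -252, -49] -> [105, -49] -> [-315, 147] -> 2
  [9, -11, 25, -7, -40, -49, 45, 17] -> [-63, 77, -175, 49, 280, 343, -315, -119] -> [-63, 77, -175, 49, 343, -315, -119] -> [189, -231, 525, -147, -1029, 945, 357] -> 7
  [35, -40, -36, -2, -16] -> [-245, 280, 252, 14, 112] -> [-245] -> [735] -> 1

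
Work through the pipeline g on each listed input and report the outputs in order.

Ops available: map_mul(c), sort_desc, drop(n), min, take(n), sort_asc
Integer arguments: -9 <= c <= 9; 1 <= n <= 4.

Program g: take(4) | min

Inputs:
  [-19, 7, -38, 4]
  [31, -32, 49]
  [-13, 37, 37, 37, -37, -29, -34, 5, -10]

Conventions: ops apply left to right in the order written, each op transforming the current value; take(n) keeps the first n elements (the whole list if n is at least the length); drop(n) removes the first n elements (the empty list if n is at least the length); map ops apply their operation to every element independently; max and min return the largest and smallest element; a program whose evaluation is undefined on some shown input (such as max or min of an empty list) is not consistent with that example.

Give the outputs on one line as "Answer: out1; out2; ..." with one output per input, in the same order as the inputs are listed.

Execution, op by op:
  [-19, 7, -38, 4] -> [-19, 7, -38, 4] -> -38
  [31, -32, 49] -> [31, -32, 49] -> -32
  [-13, 37, 37, 37, -37, -29, -34, 5, -10] -> [-13, 37, 37, 37] -> -13

-38; -32; -13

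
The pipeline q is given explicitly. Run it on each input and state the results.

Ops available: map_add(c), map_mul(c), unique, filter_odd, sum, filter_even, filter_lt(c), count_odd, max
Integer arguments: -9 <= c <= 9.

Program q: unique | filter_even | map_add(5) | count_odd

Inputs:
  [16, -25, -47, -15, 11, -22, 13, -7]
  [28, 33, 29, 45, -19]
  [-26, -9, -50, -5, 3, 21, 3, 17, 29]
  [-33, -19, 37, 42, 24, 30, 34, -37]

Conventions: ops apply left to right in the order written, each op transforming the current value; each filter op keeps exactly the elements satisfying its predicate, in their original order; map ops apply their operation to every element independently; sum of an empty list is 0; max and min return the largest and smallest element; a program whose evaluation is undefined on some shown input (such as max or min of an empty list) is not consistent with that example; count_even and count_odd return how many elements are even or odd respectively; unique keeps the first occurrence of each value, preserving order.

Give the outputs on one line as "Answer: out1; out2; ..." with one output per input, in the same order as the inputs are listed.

Execution, op by op:
  [16, -25, -47, -15, 11, -22, 13, -7] -> [16, -25, -47, -15, 11, -22, 13, -7] -> [16, -22] -> [21, -17] -> 2
  [28, 33, 29, 45, -19] -> [28, 33, 29, 45, -19] -> [28] -> [33] -> 1
  [-26, -9, -50, -5, 3, 21, 3, 17, 29] -> [-26, -9, -50, -5, 3, 21, 17, 29] -> [-26, -50] -> [-21, -45] -> 2
  [-33, -19, 37, 42, 24, 30, 34, -37] -> [-33, -19, 37, 42, 24, 30, 34, -37] -> [42, 24, 30, 34] -> [47, 29, 35, 39] -> 4

2; 1; 2; 4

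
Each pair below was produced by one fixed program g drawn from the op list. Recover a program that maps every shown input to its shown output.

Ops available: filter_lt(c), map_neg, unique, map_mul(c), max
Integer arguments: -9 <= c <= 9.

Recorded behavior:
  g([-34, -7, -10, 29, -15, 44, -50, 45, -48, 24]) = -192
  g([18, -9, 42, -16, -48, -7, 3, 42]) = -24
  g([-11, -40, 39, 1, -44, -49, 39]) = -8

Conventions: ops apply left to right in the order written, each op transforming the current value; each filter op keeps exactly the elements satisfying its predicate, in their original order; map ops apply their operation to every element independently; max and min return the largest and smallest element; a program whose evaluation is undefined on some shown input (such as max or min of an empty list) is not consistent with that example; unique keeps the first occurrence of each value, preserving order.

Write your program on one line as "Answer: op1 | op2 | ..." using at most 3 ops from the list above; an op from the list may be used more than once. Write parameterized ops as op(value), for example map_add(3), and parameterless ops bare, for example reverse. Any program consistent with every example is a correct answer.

map_mul(-8) | filter_lt(0) | max

Check, running the answer program on each example:
  [-34, -7, -10, 29, -15, 44, -50, 45, -48, 24] -> [272, 56, 80, -232, 120, -352, 400, -360, 384, -192] -> [-232, -352, -360, -192] -> -192
  [18, -9, 42, -16, -48, -7, 3, 42] -> [-144, 72, -336, 128, 384, 56, -24, -336] -> [-144, -336, -24, -336] -> -24
  [-11, -40, 39, 1, -44, -49, 39] -> [88, 320, -312, -8, 352, 392, -312] -> [-312, -8, -312] -> -8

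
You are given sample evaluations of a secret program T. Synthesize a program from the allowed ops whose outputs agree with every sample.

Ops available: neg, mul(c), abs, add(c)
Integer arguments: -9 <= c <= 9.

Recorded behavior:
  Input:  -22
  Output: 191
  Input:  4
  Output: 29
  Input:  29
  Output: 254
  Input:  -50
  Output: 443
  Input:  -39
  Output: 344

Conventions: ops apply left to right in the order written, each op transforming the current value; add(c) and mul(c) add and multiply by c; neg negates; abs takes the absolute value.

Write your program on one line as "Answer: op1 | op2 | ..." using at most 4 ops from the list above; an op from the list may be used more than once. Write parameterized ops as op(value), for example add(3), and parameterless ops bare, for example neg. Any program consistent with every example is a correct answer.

mul(9) | neg | abs | add(-7)

Check, running the answer program on each example:
  -22 -> -198 -> 198 -> 198 -> 191
  4 -> 36 -> -36 -> 36 -> 29
  29 -> 261 -> -261 -> 261 -> 254
  -50 -> -450 -> 450 -> 450 -> 443
  -39 -> -351 -> 351 -> 351 -> 344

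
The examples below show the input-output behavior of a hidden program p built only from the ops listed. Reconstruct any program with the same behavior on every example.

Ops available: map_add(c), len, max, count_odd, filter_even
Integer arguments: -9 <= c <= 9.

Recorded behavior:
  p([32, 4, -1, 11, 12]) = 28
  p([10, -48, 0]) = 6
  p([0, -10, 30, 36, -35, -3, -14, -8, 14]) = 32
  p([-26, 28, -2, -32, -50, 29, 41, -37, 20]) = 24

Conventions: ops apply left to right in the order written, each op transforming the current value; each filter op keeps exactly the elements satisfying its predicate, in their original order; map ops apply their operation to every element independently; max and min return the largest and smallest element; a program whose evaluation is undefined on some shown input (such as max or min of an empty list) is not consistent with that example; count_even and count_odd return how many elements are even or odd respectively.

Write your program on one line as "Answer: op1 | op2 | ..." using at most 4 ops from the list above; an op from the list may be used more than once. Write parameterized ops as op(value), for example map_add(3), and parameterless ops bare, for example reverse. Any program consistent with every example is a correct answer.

map_add(-2) | filter_even | map_add(-2) | max

Check, running the answer program on each example:
  [32, 4, -1, 11, 12] -> [30, 2, -3, 9, 10] -> [30, 2, 10] -> [28, 0, 8] -> 28
  [10, -48, 0] -> [8, -50, -2] -> [8, -50, -2] -> [6, -52, -4] -> 6
  [0, -10, 30, 36, -35, -3, -14, -8, 14] -> [-2, -12, 28, 34, -37, -5, -16, -10, 12] -> [-2, -12, 28, 34, -16, -10, 12] -> [-4, -14, 26, 32, -18, -12, 10] -> 32
  [-26, 28, -2, -32, -50, 29, 41, -37, 20] -> [-28, 26, -4, -34, -52, 27, 39, -39, 18] -> [-28, 26, -4, -34, -52, 18] -> [-30, 24, -6, -36, -54, 16] -> 24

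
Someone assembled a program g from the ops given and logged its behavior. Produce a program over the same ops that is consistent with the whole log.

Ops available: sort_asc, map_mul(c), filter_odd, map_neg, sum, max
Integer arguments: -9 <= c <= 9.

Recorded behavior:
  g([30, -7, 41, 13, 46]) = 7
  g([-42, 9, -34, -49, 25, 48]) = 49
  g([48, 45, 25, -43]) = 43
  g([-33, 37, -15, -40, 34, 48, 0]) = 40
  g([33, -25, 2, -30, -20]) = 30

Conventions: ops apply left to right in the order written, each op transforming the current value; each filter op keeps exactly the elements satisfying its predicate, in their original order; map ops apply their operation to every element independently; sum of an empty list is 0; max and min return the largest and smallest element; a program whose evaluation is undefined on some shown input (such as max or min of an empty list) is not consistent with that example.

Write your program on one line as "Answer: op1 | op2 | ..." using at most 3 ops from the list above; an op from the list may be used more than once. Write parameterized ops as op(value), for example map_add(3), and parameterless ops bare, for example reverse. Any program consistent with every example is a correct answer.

sort_asc | map_neg | max

Check, running the answer program on each example:
  [30, -7, 41, 13, 46] -> [-7, 13, 30, 41, 46] -> [7, -13, -30, -41, -46] -> 7
  [-42, 9, -34, -49, 25, 48] -> [-49, -42, -34, 9, 25, 48] -> [49, 42, 34, -9, -25, -48] -> 49
  [48, 45, 25, -43] -> [-43, 25, 45, 48] -> [43, -25, -45, -48] -> 43
  [-33, 37, -15, -40, 34, 48, 0] -> [-40, -33, -15, 0, 34, 37, 48] -> [40, 33, 15, 0, -34, -37, -48] -> 40
  [33, -25, 2, -30, -20] -> [-30, -25, -20, 2, 33] -> [30, 25, 20, -2, -33] -> 30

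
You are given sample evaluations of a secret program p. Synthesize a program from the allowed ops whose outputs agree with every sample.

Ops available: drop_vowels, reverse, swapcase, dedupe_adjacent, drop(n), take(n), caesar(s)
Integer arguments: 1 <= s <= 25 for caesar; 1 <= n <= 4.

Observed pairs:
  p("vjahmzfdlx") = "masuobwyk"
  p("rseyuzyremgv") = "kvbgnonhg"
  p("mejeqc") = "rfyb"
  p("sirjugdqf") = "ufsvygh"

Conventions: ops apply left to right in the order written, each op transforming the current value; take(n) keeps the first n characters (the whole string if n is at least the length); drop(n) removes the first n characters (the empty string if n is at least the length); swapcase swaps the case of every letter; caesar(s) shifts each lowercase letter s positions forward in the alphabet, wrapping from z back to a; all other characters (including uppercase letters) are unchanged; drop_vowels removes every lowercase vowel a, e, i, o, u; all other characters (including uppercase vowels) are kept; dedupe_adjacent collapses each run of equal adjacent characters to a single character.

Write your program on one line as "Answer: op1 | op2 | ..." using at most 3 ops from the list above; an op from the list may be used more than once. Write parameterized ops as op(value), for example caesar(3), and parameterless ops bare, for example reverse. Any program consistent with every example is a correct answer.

drop_vowels | reverse | caesar(15)

Check, running the answer program on each example:
  "vjahmzfdlx" -> "vjhmzfdlx" -> "xldfzmhjv" -> "masuobwyk"
  "rseyuzyremgv" -> "rsyzyrmgv" -> "vgmryzysr" -> "kvbgnonhg"
  "mejeqc" -> "mjqc" -> "cqjm" -> "rfyb"
  "sirjugdqf" -> "srjgdqf" -> "fqdgjrs" -> "ufsvygh"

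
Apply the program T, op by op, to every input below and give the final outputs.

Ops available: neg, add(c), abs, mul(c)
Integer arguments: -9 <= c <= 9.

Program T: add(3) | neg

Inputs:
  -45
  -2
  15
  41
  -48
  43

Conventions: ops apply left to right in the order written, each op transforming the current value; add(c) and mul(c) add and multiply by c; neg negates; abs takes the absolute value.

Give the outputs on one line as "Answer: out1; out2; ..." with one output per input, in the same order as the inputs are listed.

Execution, op by op:
  -45 -> -42 -> 42
  -2 -> 1 -> -1
  15 -> 18 -> -18
  41 -> 44 -> -44
  -48 -> -45 -> 45
  43 -> 46 -> -46

42; -1; -18; -44; 45; -46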